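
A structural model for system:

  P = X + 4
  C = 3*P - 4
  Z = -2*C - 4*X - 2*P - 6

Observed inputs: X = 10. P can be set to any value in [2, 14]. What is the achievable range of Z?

-150 to -54

Intervening on P fixes its value directly, overriding its dependence on X.
Substituting into the Z equation gives Z = -8*P - 38.
Linear in P, so extremes are at the endpoints: P = 2 gives Z = -54; P = 14 gives Z = -150.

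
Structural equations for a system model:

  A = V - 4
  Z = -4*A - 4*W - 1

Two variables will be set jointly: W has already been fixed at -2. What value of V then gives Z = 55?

With W held at -2:
Substituting into the Z equation gives Z = -4*V + 23.
Solve -4*V + 23 = 55: V = (55 - 23) / -4 = -8.

V = -8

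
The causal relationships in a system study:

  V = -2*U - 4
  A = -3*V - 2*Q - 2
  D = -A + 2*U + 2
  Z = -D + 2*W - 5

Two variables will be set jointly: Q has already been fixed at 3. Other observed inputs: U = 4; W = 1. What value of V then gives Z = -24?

V = 1

With Q held at 3:
Intervening on V fixes its value directly, overriding its dependence on U.
Substituting into the A equation gives A = -3*V - 8.
Substituting into the D equation gives D = 3*V + 18.
Z becomes -3*V - 21.
Solve -3*V - 21 = -24: V = (-24 + 21) / -3 = 1.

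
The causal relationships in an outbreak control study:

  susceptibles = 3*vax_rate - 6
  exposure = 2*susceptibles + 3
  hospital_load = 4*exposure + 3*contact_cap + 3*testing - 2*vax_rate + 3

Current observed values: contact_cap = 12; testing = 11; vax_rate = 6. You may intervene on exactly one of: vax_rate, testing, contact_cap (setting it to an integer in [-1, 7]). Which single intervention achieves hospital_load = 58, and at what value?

Intervening on vax_rate: with other inputs at their observed values, hospital_load = 22*vax_rate + 36. Solving for 58 gives vax_rate = 1, within [-1, 7].
Intervening on testing: hospital_load = 3*testing + 135. Reaching 58 requires testing = -77/3, not an integer.
Intervening on contact_cap: hospital_load = 3*contact_cap + 132. Reaching 58 requires contact_cap = -74/3, not an integer.

set vax_rate = 1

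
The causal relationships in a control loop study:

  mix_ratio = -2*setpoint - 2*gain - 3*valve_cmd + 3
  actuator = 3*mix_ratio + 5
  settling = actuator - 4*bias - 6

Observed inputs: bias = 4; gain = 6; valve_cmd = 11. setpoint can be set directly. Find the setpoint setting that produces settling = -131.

Substituting into the mix_ratio equation gives mix_ratio = -2*setpoint - 42.
This gives actuator = -6*setpoint - 121.
Substituting into the settling equation gives settling = -6*setpoint - 143.
Solve -6*setpoint - 143 = -131: setpoint = (-131 + 143) / -6 = -2.

setpoint = -2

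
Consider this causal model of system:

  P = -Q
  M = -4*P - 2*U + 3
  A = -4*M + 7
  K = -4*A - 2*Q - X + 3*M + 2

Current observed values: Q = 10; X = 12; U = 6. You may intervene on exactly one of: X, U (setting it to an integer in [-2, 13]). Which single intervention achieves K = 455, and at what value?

Intervening on X: K = -X + 543. Reaching 455 requires X = 88, outside [-2, 13].
Intervening on U: with other inputs at their observed values, K = -38*U + 759. Solving for 455 gives U = 8, within [-2, 13].

set U = 8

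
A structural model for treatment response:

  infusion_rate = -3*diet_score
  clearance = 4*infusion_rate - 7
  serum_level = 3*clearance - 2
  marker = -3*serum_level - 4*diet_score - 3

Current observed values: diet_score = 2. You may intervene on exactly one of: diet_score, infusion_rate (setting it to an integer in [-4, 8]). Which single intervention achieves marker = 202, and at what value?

Intervening on diet_score: marker = 104*diet_score + 66. Reaching 202 requires diet_score = 17/13, not an integer.
Intervening on infusion_rate: with other inputs at their observed values, marker = -36*infusion_rate + 58. Solving for 202 gives infusion_rate = -4, within [-4, 8].

set infusion_rate = -4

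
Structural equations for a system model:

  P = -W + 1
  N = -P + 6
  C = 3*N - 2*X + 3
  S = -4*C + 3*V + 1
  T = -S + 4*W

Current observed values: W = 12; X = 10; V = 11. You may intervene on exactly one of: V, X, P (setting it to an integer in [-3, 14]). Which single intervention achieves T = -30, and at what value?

Intervening on V: T = -3*V + 183. Reaching -30 requires V = 71, outside [-3, 14].
Intervening on X: T = -8*X + 230. Reaching -30 requires X = 65/2, not an integer.
Intervening on P: with other inputs at their observed values, T = -12*P + 18. Solving for -30 gives P = 4, within [-3, 14].

set P = 4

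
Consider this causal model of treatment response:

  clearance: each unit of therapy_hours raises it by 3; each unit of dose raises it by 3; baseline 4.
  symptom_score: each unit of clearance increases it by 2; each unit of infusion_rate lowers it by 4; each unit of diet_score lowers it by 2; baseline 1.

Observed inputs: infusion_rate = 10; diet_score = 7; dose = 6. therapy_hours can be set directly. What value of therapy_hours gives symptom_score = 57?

Substituting into the clearance equation gives clearance = 3*therapy_hours + 22.
This gives symptom_score = 6*therapy_hours - 9.
Solve 6*therapy_hours - 9 = 57: therapy_hours = (57 + 9) / 6 = 11.

therapy_hours = 11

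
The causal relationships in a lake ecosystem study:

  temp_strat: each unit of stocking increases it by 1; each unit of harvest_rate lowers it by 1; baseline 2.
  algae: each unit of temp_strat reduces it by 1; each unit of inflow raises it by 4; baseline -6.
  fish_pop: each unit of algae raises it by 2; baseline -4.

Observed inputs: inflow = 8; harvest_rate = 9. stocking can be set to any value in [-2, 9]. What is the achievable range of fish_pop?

Substituting into the temp_strat equation gives temp_strat = stocking - 7.
Substituting into the algae equation gives algae = -stocking + 33.
Substituting into the fish_pop equation gives fish_pop = -2*stocking + 62.
Linear in stocking, so extremes are at the endpoints: stocking = -2 gives fish_pop = 66; stocking = 9 gives fish_pop = 44.

44 to 66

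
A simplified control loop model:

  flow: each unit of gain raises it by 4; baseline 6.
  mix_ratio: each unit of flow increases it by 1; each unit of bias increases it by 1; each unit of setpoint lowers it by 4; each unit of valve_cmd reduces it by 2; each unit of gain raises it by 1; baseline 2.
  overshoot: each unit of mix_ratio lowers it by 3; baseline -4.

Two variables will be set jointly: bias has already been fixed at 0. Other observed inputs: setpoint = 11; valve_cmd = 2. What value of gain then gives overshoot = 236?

With bias held at 0:
Substituting into the mix_ratio equation gives mix_ratio = 5*gain - 40.
Substituting into the overshoot equation gives overshoot = -15*gain + 116.
Solve -15*gain + 116 = 236: gain = (236 - 116) / -15 = -8.

gain = -8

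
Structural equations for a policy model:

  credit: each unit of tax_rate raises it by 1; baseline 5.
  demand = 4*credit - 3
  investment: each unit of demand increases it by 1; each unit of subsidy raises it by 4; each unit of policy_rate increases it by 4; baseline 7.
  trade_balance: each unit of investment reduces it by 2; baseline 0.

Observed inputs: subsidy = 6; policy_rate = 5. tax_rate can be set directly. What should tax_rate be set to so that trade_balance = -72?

Substituting into the demand equation gives demand = 4*tax_rate + 17.
So investment = 4*tax_rate + 68.
Substituting into the trade_balance equation gives trade_balance = -8*tax_rate - 136.
Solve -8*tax_rate - 136 = -72: tax_rate = (-72 + 136) / -8 = -8.

tax_rate = -8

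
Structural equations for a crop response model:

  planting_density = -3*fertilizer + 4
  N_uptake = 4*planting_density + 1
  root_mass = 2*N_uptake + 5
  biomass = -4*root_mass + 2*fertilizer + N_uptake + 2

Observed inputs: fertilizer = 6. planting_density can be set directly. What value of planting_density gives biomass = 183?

planting_density = -7

Intervening on planting_density fixes its value directly, overriding its dependence on fertilizer.
Substituting into the root_mass equation gives root_mass = 8*planting_density + 7.
biomass becomes -28*planting_density - 13.
Solve -28*planting_density - 13 = 183: planting_density = (183 + 13) / -28 = -7.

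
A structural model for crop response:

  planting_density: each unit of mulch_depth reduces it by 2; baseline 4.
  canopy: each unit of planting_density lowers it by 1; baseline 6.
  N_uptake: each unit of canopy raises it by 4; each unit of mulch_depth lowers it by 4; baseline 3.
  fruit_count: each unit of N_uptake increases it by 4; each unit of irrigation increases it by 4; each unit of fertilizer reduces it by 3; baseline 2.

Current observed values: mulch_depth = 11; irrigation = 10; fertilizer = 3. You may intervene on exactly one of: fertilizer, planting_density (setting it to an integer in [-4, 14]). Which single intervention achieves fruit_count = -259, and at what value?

set planting_density = 14

Intervening on fertilizer: fruit_count = -3*fertilizer + 262. Reaching -259 requires fertilizer = 521/3, not an integer.
Intervening on planting_density: with other inputs at their observed values, fruit_count = -16*planting_density - 35. Solving for -259 gives planting_density = 14, within [-4, 14].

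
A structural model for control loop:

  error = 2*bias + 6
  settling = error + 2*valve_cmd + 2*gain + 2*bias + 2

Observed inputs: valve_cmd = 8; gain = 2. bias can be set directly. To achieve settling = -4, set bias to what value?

Substituting into the settling equation gives settling = 4*bias + 28.
Solve 4*bias + 28 = -4: bias = (-4 - 28) / 4 = -8.

bias = -8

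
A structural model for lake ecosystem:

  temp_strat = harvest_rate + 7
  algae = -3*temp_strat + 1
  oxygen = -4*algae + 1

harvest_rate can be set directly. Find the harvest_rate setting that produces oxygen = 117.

harvest_rate = 3

Substituting into the algae equation gives algae = -3*harvest_rate - 20.
Substituting into the oxygen equation gives oxygen = 12*harvest_rate + 81.
Solve 12*harvest_rate + 81 = 117: harvest_rate = (117 - 81) / 12 = 3.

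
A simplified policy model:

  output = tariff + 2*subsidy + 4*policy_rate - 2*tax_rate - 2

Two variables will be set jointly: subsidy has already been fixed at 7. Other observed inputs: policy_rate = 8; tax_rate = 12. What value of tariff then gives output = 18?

tariff = -2

With subsidy held at 7:
Substituting into the output equation gives output = tariff + 20.
Solve tariff + 20 = 18: tariff = (18 - 20) / 1 = -2.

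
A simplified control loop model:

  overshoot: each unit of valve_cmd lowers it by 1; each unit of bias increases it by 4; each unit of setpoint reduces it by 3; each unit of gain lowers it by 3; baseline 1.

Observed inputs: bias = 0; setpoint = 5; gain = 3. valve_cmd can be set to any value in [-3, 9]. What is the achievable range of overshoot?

-32 to -20

Substituting into the overshoot equation gives overshoot = -valve_cmd - 23.
Linear in valve_cmd, so extremes are at the endpoints: valve_cmd = -3 gives overshoot = -20; valve_cmd = 9 gives overshoot = -32.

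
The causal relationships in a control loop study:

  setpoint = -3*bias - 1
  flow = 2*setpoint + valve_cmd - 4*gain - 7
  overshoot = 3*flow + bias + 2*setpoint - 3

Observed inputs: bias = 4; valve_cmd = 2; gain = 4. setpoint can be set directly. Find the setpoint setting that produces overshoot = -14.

Intervening on setpoint fixes its value directly, overriding its dependence on bias.
Substituting into the flow equation gives flow = 2*setpoint - 21.
So overshoot = 8*setpoint - 62.
Solve 8*setpoint - 62 = -14: setpoint = (-14 + 62) / 8 = 6.

setpoint = 6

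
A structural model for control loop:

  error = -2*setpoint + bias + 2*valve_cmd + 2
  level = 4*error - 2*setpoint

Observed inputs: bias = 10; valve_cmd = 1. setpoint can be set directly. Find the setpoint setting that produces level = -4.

setpoint = 6

Substituting into the error equation gives error = -2*setpoint + 14.
So level = -10*setpoint + 56.
Solve -10*setpoint + 56 = -4: setpoint = (-4 - 56) / -10 = 6.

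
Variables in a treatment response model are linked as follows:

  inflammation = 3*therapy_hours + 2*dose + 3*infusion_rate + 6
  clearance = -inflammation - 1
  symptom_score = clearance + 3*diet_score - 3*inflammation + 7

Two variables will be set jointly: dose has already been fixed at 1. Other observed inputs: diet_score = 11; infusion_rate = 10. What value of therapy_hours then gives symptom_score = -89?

therapy_hours = -2

With dose held at 1:
Substituting into the inflammation equation gives inflammation = 3*therapy_hours + 38.
Substituting into the clearance equation gives clearance = -3*therapy_hours - 39.
symptom_score becomes -12*therapy_hours - 113.
Solve -12*therapy_hours - 113 = -89: therapy_hours = (-89 + 113) / -12 = -2.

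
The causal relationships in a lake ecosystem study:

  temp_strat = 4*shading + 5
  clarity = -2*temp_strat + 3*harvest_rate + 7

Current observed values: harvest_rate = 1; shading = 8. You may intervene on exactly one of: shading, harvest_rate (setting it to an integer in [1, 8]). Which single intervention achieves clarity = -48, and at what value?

Intervening on shading: with other inputs at their observed values, clarity = -8*shading. Solving for -48 gives shading = 6, within [1, 8].
Intervening on harvest_rate: clarity = 3*harvest_rate - 67. Reaching -48 requires harvest_rate = 19/3, not an integer.

set shading = 6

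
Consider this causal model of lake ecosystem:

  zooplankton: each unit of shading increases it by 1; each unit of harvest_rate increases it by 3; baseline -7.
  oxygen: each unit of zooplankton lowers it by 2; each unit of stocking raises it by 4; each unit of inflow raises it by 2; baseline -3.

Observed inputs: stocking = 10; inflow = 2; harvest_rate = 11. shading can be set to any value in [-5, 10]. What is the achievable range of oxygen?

Substituting into the zooplankton equation gives zooplankton = shading + 26.
Substituting into the oxygen equation gives oxygen = -2*shading - 11.
Linear in shading, so extremes are at the endpoints: shading = -5 gives oxygen = -1; shading = 10 gives oxygen = -31.

-31 to -1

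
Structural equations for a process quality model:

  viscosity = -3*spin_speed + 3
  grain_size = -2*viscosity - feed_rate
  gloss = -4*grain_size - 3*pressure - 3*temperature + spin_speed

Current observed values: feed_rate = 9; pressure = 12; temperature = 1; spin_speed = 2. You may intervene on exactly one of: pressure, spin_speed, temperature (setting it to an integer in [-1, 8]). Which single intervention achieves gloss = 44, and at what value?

set spin_speed = -1

Intervening on pressure: gloss = -3*pressure + 11. Reaching 44 requires pressure = -11, outside [-1, 8].
Intervening on spin_speed: with other inputs at their observed values, gloss = -23*spin_speed + 21. Solving for 44 gives spin_speed = -1, within [-1, 8].
Intervening on temperature: gloss = -3*temperature - 22. Reaching 44 requires temperature = -22, outside [-1, 8].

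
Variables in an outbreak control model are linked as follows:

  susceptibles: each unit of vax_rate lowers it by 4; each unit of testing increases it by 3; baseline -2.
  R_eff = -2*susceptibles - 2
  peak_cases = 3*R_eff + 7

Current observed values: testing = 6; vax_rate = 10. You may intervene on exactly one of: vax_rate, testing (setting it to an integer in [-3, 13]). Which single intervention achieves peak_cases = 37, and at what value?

set testing = 12

Intervening on vax_rate: peak_cases = 24*vax_rate - 95. Reaching 37 requires vax_rate = 11/2, not an integer.
Intervening on testing: with other inputs at their observed values, peak_cases = -18*testing + 253. Solving for 37 gives testing = 12, within [-3, 13].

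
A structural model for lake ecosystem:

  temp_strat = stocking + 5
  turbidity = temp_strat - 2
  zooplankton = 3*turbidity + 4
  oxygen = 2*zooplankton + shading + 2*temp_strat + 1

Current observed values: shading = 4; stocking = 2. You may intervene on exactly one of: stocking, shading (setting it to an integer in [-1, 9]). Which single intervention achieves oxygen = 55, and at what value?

Intervening on stocking: oxygen = 8*stocking + 41. Reaching 55 requires stocking = 7/4, not an integer.
Intervening on shading: with other inputs at their observed values, oxygen = shading + 53. Solving for 55 gives shading = 2, within [-1, 9].

set shading = 2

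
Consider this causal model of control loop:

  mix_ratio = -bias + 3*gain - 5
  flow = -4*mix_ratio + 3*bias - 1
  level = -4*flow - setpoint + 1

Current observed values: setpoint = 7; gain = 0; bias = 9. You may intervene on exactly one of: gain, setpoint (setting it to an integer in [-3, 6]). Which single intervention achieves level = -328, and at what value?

set setpoint = 1

Intervening on gain: level = 48*gain - 334. Reaching -328 requires gain = 1/8, not an integer.
Intervening on setpoint: with other inputs at their observed values, level = -setpoint - 327. Solving for -328 gives setpoint = 1, within [-3, 6].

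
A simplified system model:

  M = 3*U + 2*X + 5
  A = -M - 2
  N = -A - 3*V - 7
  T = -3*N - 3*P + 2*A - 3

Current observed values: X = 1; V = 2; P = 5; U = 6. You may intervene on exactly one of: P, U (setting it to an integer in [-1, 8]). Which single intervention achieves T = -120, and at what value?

set P = 7

Intervening on P: with other inputs at their observed values, T = -3*P - 99. Solving for -120 gives P = 7, within [-1, 8].
Intervening on U: T = -15*U - 24. Reaching -120 requires U = 32/5, not an integer.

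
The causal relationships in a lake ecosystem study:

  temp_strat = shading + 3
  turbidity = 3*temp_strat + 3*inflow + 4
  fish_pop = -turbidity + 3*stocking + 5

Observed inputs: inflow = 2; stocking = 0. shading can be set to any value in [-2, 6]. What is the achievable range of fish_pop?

Substituting into the turbidity equation gives turbidity = 3*shading + 19.
Substituting into the fish_pop equation gives fish_pop = -3*shading - 14.
Linear in shading, so extremes are at the endpoints: shading = -2 gives fish_pop = -8; shading = 6 gives fish_pop = -32.

-32 to -8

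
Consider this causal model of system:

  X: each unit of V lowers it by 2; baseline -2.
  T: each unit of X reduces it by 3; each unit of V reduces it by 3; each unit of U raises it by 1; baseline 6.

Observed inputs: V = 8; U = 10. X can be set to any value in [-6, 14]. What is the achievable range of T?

Intervening on X fixes its value directly, overriding its dependence on V.
Substituting into the T equation gives T = -3*X - 8.
Linear in X, so extremes are at the endpoints: X = -6 gives T = 10; X = 14 gives T = -50.

-50 to 10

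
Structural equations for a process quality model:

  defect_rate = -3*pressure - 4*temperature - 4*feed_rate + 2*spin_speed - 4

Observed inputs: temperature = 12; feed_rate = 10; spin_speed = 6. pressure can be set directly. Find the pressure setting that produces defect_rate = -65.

Substituting into the defect_rate equation gives defect_rate = -3*pressure - 80.
Solve -3*pressure - 80 = -65: pressure = (-65 + 80) / -3 = -5.

pressure = -5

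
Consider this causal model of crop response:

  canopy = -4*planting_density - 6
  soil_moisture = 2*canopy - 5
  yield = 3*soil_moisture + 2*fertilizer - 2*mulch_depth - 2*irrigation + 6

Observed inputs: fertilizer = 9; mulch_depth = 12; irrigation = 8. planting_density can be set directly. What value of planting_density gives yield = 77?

planting_density = -6

Substituting into the soil_moisture equation gives soil_moisture = -8*planting_density - 17.
So yield = -24*planting_density - 67.
Solve -24*planting_density - 67 = 77: planting_density = (77 + 67) / -24 = -6.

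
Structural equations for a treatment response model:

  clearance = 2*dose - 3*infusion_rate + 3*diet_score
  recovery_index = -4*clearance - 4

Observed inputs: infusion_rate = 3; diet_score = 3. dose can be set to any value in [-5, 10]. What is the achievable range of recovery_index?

-84 to 36

Substituting into the clearance equation gives clearance = 2*dose.
Substituting into the recovery_index equation gives recovery_index = -8*dose - 4.
Linear in dose, so extremes are at the endpoints: dose = -5 gives recovery_index = 36; dose = 10 gives recovery_index = -84.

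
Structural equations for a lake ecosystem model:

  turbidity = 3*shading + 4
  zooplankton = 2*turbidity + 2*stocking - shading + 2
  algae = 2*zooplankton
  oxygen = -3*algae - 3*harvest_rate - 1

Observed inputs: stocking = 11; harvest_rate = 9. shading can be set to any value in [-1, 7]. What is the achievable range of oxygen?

-430 to -190

Substituting into the zooplankton equation gives zooplankton = 5*shading + 32.
This gives algae = 10*shading + 64.
Substituting into the oxygen equation gives oxygen = -30*shading - 220.
Linear in shading, so extremes are at the endpoints: shading = -1 gives oxygen = -190; shading = 7 gives oxygen = -430.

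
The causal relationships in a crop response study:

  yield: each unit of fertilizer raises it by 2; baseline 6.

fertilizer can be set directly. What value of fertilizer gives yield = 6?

Solve 2*fertilizer + 6 = 6: fertilizer = (6 - 6) / 2 = 0.

fertilizer = 0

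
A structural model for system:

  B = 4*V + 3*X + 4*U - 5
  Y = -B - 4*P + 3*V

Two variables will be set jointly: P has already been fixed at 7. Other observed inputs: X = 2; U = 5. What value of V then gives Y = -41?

V = -8

With P held at 7:
Substituting into the B equation gives B = 4*V + 21.
Y becomes -V - 49.
Solve -V - 49 = -41: V = (-41 + 49) / -1 = -8.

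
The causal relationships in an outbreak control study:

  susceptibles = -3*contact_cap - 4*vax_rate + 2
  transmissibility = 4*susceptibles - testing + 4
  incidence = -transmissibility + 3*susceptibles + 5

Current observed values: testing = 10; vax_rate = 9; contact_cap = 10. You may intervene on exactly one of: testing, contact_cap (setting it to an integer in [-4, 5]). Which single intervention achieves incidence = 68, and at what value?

set testing = 3

Intervening on testing: with other inputs at their observed values, incidence = testing + 65. Solving for 68 gives testing = 3, within [-4, 5].
Intervening on contact_cap: incidence = 3*contact_cap + 45. Reaching 68 requires contact_cap = 23/3, not an integer.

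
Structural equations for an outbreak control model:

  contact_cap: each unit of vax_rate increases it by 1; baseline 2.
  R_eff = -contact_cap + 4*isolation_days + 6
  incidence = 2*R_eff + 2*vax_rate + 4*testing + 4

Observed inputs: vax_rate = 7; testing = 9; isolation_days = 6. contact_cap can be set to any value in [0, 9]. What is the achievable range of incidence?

96 to 114

Intervening on contact_cap fixes its value directly, overriding its dependence on vax_rate.
Substituting into the R_eff equation gives R_eff = -contact_cap + 30.
incidence becomes -2*contact_cap + 114.
Linear in contact_cap, so extremes are at the endpoints: contact_cap = 0 gives incidence = 114; contact_cap = 9 gives incidence = 96.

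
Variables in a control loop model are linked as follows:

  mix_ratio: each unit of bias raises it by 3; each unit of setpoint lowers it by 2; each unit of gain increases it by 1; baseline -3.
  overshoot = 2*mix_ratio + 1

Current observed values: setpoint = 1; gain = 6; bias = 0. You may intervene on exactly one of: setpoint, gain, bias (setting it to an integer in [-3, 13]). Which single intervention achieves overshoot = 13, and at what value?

Intervening on setpoint: overshoot = -4*setpoint + 7. Reaching 13 requires setpoint = -3/2, not an integer.
Intervening on gain: with other inputs at their observed values, overshoot = 2*gain - 9. Solving for 13 gives gain = 11, within [-3, 13].
Intervening on bias: overshoot = 6*bias + 3. Reaching 13 requires bias = 5/3, not an integer.

set gain = 11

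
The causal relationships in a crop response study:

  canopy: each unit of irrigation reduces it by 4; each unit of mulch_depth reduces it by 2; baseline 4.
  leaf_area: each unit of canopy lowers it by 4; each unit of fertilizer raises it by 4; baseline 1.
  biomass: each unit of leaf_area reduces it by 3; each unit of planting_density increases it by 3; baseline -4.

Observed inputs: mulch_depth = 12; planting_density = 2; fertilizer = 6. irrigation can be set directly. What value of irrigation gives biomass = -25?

irrigation = -6

Substituting into the canopy equation gives canopy = -4*irrigation - 20.
So leaf_area = 16*irrigation + 105.
So biomass = -48*irrigation - 313.
Solve -48*irrigation - 313 = -25: irrigation = (-25 + 313) / -48 = -6.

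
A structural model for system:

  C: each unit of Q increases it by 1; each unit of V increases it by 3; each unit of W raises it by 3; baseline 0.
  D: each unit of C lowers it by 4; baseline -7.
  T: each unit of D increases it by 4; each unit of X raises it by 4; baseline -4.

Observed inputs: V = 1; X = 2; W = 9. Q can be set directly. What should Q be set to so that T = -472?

Q = -2

Substituting into the C equation gives C = Q + 30.
Substituting into the D equation gives D = -4*Q - 127.
So T = -16*Q - 504.
Solve -16*Q - 504 = -472: Q = (-472 + 504) / -16 = -2.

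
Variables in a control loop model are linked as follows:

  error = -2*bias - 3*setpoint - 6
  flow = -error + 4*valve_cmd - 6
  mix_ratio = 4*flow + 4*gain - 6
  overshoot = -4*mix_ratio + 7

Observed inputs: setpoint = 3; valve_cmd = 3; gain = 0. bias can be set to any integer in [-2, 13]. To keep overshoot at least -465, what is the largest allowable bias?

bias = 5

Substituting into the error equation gives error = -2*bias - 15.
Substituting into the flow equation gives flow = 2*bias + 21.
Substituting into the mix_ratio equation gives mix_ratio = 8*bias + 78.
This gives overshoot = -32*bias - 305.
Require -32*bias - 305 ≥ -465, so bias ≤ 5.
The largest integer in [-2, 13] satisfying this is 5.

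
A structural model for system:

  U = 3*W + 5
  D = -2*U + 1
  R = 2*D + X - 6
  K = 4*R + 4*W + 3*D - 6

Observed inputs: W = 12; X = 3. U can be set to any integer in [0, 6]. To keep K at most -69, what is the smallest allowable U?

Intervening on U fixes its value directly, overriding its dependence on W.
Substituting into the R equation gives R = -4*U - 1.
Substituting into the K equation gives K = -22*U + 41.
Require -22*U + 41 ≤ -69, so U ≥ 5.
The smallest integer in [0, 6] satisfying this is 5.

U = 5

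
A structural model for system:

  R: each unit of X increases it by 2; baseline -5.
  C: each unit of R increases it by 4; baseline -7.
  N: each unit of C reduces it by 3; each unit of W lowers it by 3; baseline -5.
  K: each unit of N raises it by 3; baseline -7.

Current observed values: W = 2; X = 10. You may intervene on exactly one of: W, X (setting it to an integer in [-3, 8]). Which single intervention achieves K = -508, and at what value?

Intervening on W: with other inputs at their observed values, K = -9*W - 499. Solving for -508 gives W = 1, within [-3, 8].
Intervening on X: K = -72*X + 203. Reaching -508 requires X = 79/8, not an integer.

set W = 1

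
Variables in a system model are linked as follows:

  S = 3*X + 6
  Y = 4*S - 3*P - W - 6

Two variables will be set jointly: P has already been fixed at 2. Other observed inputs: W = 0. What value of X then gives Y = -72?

With P held at 2:
Substituting into the Y equation gives Y = 12*X + 12.
Solve 12*X + 12 = -72: X = (-72 - 12) / 12 = -7.

X = -7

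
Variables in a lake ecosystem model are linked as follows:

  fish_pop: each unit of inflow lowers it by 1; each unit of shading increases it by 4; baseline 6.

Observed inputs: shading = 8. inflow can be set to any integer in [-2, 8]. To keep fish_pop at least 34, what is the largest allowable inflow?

inflow = 4

Substituting into the fish_pop equation gives fish_pop = -inflow + 38.
Require -inflow + 38 ≥ 34, so inflow ≤ 4.
The largest integer in [-2, 8] satisfying this is 4.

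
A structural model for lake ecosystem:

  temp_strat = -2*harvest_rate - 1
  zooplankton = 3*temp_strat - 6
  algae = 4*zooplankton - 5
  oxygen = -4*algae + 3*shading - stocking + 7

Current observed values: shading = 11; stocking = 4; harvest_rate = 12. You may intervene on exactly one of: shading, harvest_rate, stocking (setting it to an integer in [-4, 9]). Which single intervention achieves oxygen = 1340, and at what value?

set shading = 7

Intervening on shading: with other inputs at their observed values, oxygen = 3*shading + 1319. Solving for 1340 gives shading = 7, within [-4, 9].
Intervening on harvest_rate: oxygen = 96*harvest_rate + 200. Reaching 1340 requires harvest_rate = 95/8, not an integer.
Intervening on stocking: oxygen = -stocking + 1356. Reaching 1340 requires stocking = 16, outside [-4, 9].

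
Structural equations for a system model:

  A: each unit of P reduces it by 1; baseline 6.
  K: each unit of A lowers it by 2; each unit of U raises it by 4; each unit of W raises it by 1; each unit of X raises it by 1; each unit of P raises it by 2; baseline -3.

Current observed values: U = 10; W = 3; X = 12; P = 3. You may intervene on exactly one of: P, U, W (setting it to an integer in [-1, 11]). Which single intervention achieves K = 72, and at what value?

Intervening on P: with other inputs at their observed values, K = 4*P + 40. Solving for 72 gives P = 8, within [-1, 11].
Intervening on U: K = 4*U + 12. Reaching 72 requires U = 15, outside [-1, 11].
Intervening on W: K = W + 49. Reaching 72 requires W = 23, outside [-1, 11].

set P = 8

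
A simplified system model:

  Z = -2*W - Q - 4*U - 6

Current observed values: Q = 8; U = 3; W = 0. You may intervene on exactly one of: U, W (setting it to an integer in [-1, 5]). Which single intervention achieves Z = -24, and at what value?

Intervening on U: Z = -4*U - 14. Reaching -24 requires U = 5/2, not an integer.
Intervening on W: with other inputs at their observed values, Z = -2*W - 26. Solving for -24 gives W = -1, within [-1, 5].

set W = -1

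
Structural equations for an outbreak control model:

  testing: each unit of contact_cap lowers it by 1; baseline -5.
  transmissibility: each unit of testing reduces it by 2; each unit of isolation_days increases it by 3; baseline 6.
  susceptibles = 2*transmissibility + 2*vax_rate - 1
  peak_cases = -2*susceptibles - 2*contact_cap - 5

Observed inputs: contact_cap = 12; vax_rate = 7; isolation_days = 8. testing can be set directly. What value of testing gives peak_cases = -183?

Intervening on testing fixes its value directly, overriding its dependence on contact_cap.
Substituting into the transmissibility equation gives transmissibility = -2*testing + 30.
So susceptibles = -4*testing + 73.
peak_cases becomes 8*testing - 175.
Solve 8*testing - 175 = -183: testing = (-183 + 175) / 8 = -1.

testing = -1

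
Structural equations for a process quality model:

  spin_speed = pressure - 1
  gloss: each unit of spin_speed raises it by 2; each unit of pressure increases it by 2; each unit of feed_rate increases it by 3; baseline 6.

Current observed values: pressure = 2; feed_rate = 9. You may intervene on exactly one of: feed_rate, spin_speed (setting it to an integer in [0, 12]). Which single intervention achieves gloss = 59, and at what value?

set spin_speed = 11

Intervening on feed_rate: gloss = 3*feed_rate + 12. Reaching 59 requires feed_rate = 47/3, not an integer.
Intervening on spin_speed: with other inputs at their observed values, gloss = 2*spin_speed + 37. Solving for 59 gives spin_speed = 11, within [0, 12].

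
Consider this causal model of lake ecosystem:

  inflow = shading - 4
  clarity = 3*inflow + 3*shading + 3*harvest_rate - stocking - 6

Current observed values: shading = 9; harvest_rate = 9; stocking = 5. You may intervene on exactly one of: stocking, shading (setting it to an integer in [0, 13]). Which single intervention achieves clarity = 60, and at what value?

set stocking = 3

Intervening on stocking: with other inputs at their observed values, clarity = -stocking + 63. Solving for 60 gives stocking = 3, within [0, 13].
Intervening on shading: clarity = 6*shading + 4. Reaching 60 requires shading = 28/3, not an integer.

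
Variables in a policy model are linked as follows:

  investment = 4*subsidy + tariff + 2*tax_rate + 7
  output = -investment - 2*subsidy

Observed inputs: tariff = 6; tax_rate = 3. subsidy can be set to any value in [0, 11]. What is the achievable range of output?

-85 to -19

Substituting into the investment equation gives investment = 4*subsidy + 19.
This gives output = -6*subsidy - 19.
Linear in subsidy, so extremes are at the endpoints: subsidy = 0 gives output = -19; subsidy = 11 gives output = -85.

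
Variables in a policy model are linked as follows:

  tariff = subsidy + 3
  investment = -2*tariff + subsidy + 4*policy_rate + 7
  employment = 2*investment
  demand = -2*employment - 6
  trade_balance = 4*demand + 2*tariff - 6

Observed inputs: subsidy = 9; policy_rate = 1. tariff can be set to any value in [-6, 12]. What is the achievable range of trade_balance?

Intervening on tariff fixes its value directly, overriding its dependence on subsidy.
Substituting into the investment equation gives investment = -2*tariff + 20.
So employment = -4*tariff + 40.
So demand = 8*tariff - 86.
So trade_balance = 34*tariff - 350.
Linear in tariff, so extremes are at the endpoints: tariff = -6 gives trade_balance = -554; tariff = 12 gives trade_balance = 58.

-554 to 58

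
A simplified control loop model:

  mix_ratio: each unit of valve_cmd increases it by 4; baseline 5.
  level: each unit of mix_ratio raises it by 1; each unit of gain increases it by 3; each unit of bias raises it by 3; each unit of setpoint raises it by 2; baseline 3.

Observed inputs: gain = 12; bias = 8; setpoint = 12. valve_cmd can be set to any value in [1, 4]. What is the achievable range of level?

Substituting into the level equation gives level = 4*valve_cmd + 92.
Linear in valve_cmd, so extremes are at the endpoints: valve_cmd = 1 gives level = 96; valve_cmd = 4 gives level = 108.

96 to 108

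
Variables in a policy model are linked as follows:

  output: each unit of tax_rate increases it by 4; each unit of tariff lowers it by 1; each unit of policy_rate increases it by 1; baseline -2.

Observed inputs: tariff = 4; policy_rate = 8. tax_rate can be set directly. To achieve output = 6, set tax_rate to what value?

Substituting into the output equation gives output = 4*tax_rate + 2.
Solve 4*tax_rate + 2 = 6: tax_rate = (6 - 2) / 4 = 1.

tax_rate = 1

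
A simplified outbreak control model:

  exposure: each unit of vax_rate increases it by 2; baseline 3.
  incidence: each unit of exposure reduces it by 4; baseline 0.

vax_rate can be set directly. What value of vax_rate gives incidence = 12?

Substituting into the incidence equation gives incidence = -8*vax_rate - 12.
Solve -8*vax_rate - 12 = 12: vax_rate = (12 + 12) / -8 = -3.

vax_rate = -3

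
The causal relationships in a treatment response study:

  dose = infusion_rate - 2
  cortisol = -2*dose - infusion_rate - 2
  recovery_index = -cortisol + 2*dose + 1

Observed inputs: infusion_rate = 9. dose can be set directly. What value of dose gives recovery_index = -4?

Intervening on dose fixes its value directly, overriding its dependence on infusion_rate.
Substituting into the cortisol equation gives cortisol = -2*dose - 11.
So recovery_index = 4*dose + 12.
Solve 4*dose + 12 = -4: dose = (-4 - 12) / 4 = -4.

dose = -4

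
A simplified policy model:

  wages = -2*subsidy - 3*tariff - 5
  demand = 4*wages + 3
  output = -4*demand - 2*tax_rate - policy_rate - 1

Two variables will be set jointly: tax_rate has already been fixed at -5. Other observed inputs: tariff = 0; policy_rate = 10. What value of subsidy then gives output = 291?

With tax_rate held at -5:
Substituting into the wages equation gives wages = -2*subsidy - 5.
Substituting into the demand equation gives demand = -8*subsidy - 17.
This gives output = 32*subsidy + 67.
Solve 32*subsidy + 67 = 291: subsidy = (291 - 67) / 32 = 7.

subsidy = 7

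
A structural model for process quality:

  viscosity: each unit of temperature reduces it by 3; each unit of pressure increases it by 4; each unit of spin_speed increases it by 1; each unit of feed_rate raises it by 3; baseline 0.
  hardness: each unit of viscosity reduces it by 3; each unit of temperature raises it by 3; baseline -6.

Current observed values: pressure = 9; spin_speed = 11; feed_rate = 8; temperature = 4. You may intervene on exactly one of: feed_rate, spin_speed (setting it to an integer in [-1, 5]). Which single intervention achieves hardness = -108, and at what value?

Intervening on feed_rate: with other inputs at their observed values, hardness = -9*feed_rate - 99. Solving for -108 gives feed_rate = 1, within [-1, 5].
Intervening on spin_speed: hardness = -3*spin_speed - 138. Reaching -108 requires spin_speed = -10, outside [-1, 5].

set feed_rate = 1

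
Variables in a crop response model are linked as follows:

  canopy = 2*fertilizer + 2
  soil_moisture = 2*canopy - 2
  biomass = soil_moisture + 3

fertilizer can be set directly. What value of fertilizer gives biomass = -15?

Substituting into the soil_moisture equation gives soil_moisture = 4*fertilizer + 2.
biomass becomes 4*fertilizer + 5.
Solve 4*fertilizer + 5 = -15: fertilizer = (-15 - 5) / 4 = -5.

fertilizer = -5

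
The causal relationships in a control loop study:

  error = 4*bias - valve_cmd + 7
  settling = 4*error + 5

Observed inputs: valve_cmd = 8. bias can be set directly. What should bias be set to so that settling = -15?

Substituting into the error equation gives error = 4*bias - 1.
Substituting into the settling equation gives settling = 16*bias + 1.
Solve 16*bias + 1 = -15: bias = (-15 - 1) / 16 = -1.

bias = -1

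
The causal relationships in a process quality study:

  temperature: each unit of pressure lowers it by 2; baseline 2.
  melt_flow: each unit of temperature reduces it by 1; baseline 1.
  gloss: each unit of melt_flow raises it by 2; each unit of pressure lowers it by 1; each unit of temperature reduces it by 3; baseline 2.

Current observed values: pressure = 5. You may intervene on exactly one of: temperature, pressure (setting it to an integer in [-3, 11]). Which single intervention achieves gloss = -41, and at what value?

Intervening on temperature: with other inputs at their observed values, gloss = -5*temperature - 1. Solving for -41 gives temperature = 8, within [-3, 11].
Intervening on pressure: gloss = 9*pressure - 6. Reaching -41 requires pressure = -35/9, not an integer.

set temperature = 8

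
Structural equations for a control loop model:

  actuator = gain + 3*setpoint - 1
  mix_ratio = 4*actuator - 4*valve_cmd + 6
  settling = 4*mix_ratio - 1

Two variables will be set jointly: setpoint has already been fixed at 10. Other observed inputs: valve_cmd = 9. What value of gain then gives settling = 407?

With setpoint held at 10:
Substituting into the actuator equation gives actuator = gain + 29.
Substituting into the mix_ratio equation gives mix_ratio = 4*gain + 86.
settling becomes 16*gain + 343.
Solve 16*gain + 343 = 407: gain = (407 - 343) / 16 = 4.

gain = 4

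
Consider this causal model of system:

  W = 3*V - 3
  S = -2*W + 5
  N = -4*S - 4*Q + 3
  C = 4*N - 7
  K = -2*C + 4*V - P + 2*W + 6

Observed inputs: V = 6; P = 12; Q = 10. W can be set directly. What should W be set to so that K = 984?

Intervening on W fixes its value directly, overriding its dependence on V.
Substituting into the N equation gives N = 8*W - 57.
C becomes 32*W - 235.
This gives K = -62*W + 488.
Solve -62*W + 488 = 984: W = (984 - 488) / -62 = -8.

W = -8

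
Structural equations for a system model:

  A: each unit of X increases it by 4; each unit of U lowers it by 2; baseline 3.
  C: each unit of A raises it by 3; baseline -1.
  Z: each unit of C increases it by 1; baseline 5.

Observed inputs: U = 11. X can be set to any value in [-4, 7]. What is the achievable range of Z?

-101 to 31

Substituting into the A equation gives A = 4*X - 19.
This gives C = 12*X - 58.
So Z = 12*X - 53.
Linear in X, so extremes are at the endpoints: X = -4 gives Z = -101; X = 7 gives Z = 31.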